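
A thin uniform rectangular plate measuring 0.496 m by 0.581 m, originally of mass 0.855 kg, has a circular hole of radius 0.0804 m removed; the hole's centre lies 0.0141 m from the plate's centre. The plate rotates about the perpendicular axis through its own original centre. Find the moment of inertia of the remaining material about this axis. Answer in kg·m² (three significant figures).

0.0414

Unpierced body about its centre: I₀ = (1/12)M(a²+b²) = (1/12)(0.855)[(0.496)² + (0.581)²] = 0.04158 kg·m².
The removed disk has mass m = M·πr²/(ab) = (0.855)·π(0.0804)²/(0.496·0.581) = 0.060252 kg (same uniform areal density).
Its moment of inertia about the rotation axis (parallel-axis theorem): I_hole = (1/2)mr² + md² = (1/2)(0.060252)(0.0804)² + (0.060252)(0.0141)² = 0.00020672 kg·m².
Treating the hole as negative mass, I = I₀ − I_hole = 0.04158 − 0.00020672 = 0.041373 kg·m².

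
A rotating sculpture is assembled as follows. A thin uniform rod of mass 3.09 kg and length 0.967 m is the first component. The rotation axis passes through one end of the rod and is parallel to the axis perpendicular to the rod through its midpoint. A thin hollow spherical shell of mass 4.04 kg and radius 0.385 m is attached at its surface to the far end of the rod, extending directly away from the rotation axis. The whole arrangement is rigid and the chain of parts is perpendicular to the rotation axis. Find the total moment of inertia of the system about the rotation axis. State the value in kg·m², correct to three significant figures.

8.75

Thin rod: I_cm = (1/12)ML² = (1/12)(3.09)(0.967)² = 0.24079 kg·m²; centre at d = 0.4835 m, so the parallel axis theorem gives I = 0.24079 + (3.09)(0.4835)² = 0.96314 kg·m².
Spherical shell: I_cm = (2/3)MR² = (2/3)(4.04)(0.385)² = 0.39922 kg·m²; centre at d = 0.4835 + 0.4835 + 0.385 = 1.352 m, so the parallel axis theorem gives I = 0.39922 + (4.04)(1.352)² = 7.784 kg·m².
Total I = 0.96314 + 7.784 = 8.7471 kg·m².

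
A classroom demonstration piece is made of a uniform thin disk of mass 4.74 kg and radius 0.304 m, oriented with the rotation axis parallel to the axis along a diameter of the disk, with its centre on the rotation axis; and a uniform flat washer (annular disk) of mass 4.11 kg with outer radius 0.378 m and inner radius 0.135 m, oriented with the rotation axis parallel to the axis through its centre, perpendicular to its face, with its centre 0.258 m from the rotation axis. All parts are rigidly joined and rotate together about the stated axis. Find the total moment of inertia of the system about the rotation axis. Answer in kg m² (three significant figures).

0.714

Thin disk: I_cm = (1/4)MR² = (1/4)(4.74)(0.304)² = 0.10951 kg m²; axis through the centre, so I = 0.10951 kg m².
Annular disk: I_cm = (1/2)M(R²+r²) = (1/2)(4.11)[(0.378)² + (0.135)²] = 0.33108 kg m²; centre at d = 0.258 m, so I = I_cm + Md² gives I = 0.33108 + (4.11)(0.258)² = 0.60466 kg m².
Total I = 0.10951 + 0.60466 = 0.71417 kg m².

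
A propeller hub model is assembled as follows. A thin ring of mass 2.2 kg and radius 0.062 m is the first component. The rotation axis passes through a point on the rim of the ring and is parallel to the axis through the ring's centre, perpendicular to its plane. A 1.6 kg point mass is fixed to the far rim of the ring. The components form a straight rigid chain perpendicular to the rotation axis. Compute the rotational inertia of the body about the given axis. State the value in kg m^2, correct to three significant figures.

0.0415

Thin ring: I_cm = MR² = (2.2)(0.062)² = 0.0084568 kg m^2; centre at d = 0.062 m, so I = I_cm + Md² gives I = 0.0084568 + (2.2)(0.062)² = 0.016914 kg m^2.
Point mass: I_cm = 0; centre at d = 0.062 + 0.062 = 0.124 m, so I = I_cm + Md² gives I = 0 + (1.6)(0.124)² = 0.024602 kg m^2.
Total I = 0.016914 + 0.024602 = 0.041515 kg m^2.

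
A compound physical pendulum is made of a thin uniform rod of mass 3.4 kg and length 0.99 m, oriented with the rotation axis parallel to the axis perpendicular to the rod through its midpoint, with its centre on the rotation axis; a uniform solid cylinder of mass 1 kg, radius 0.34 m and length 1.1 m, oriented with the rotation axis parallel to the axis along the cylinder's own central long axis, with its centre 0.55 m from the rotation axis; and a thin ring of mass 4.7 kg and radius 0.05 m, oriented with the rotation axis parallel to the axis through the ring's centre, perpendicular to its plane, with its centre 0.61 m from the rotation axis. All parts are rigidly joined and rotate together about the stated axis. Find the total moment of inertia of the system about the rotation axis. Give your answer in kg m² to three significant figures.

Thin rod: I_cm = (1/12)ML² = (1/12)(3.4)(0.99)² = 0.27769 kg m²; axis through the centre, so I = 0.27769 kg m².
Solid cylinder: I_cm = (1/2)MR² = (1/2)(1)(0.34)² = 0.0578 kg m²; centre at d = 0.55 m, so I = I_cm + Md² gives I = 0.0578 + (1)(0.55)² = 0.3603 kg m².
Thin ring: I_cm = MR² = (4.7)(0.05)² = 0.01175 kg m²; centre at d = 0.61 m, so I = I_cm + Md² gives I = 0.01175 + (4.7)(0.61)² = 1.7606 kg m².
Total I = 0.27769 + 0.3603 + 1.7606 = 2.3986 kg m².

2.40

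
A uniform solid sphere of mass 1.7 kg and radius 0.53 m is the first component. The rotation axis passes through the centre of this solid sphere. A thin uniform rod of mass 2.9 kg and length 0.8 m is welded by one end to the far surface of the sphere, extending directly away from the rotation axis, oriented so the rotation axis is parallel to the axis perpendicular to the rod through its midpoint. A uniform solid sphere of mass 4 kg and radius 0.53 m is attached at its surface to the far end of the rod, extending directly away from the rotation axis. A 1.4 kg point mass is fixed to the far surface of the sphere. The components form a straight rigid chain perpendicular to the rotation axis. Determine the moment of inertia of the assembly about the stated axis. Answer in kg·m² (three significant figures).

Solid sphere: I_cm = (2/5)MR² = (2/5)(1.7)(0.53)² = 0.19101 kg·m²; axis through the centre, so I = 0.19101 kg·m².
Thin rod: I_cm = (1/12)ML² = (1/12)(2.9)(0.8)² = 0.15467 kg·m²; centre at d = 0.53 + 0.4 = 0.93 m, so I = I_cm + Md² gives I = 0.15467 + (2.9)(0.93)² = 2.6629 kg·m².
Solid sphere: I_cm = (2/5)MR² = (2/5)(4)(0.53)² = 0.44944 kg·m²; centre at d = 0.53 + 0.4 + 0.4 + 0.53 = 1.86 m, so I = I_cm + Md² gives I = 0.44944 + (4)(1.86)² = 14.288 kg·m².
Point mass: I_cm = 0; centre at d = 0.53 + 0.4 + 0.4 + 0.53 + 0.53 = 2.39 m, so I = I_cm + Md² gives I = 0 + (1.4)(2.39)² = 7.9969 kg·m².
Total I = 0.19101 + 2.6629 + 14.288 + 7.9969 = 25.139 kg·m².

25.1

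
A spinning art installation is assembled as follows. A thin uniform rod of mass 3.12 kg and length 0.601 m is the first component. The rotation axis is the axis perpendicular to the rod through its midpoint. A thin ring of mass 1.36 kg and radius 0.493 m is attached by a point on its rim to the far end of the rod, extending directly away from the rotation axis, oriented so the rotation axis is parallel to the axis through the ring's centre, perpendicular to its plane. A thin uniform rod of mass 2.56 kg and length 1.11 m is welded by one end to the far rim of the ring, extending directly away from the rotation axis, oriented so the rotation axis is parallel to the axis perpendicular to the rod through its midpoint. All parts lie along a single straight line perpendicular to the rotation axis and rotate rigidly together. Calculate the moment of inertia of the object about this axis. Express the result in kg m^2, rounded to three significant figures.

Thin rod: I_cm = (1/12)ML² = (1/12)(3.12)(0.601)² = 0.093912 kg m^2; axis through the centre, so I = 0.093912 kg m^2.
Thin ring: I_cm = MR² = (1.36)(0.493)² = 0.33055 kg m^2; centre at d = 0.3005 + 0.493 = 0.7935 m, so I = I_cm + Md² gives I = 0.33055 + (1.36)(0.7935)² = 1.1869 kg m^2.
Thin rod: I_cm = (1/12)ML² = (1/12)(2.56)(1.11)² = 0.26285 kg m^2; centre at d = 0.3005 + 0.493 + 0.493 + 0.555 = 1.8415 m, so I = I_cm + Md² gives I = 0.26285 + (2.56)(1.8415)² = 8.9441 kg m^2.
Total I = 0.093912 + 1.1869 + 8.9441 = 10.225 kg m^2.

10.2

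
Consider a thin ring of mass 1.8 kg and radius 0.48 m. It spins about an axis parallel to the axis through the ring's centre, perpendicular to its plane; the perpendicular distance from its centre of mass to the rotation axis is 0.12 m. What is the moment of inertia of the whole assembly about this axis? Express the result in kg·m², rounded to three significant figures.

I_cm = MR² = (1.8)(0.48)² = 0.41472 kg·m²; centre at d = 0.12 m, so I = I_cm + Md² gives I = 0.41472 + (1.8)(0.12)² = 0.44064 kg·m².

0.441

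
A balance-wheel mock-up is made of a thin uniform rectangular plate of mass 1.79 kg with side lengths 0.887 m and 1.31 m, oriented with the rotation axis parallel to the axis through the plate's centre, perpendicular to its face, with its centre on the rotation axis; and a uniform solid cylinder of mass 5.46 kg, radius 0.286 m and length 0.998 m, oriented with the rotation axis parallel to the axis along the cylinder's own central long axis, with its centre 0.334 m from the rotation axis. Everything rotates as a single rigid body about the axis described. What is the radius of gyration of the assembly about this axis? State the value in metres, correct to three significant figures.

0.408

Rectangular plate: I_cm = (1/12)M(a²+b²) = (1/12)(1.79)[(0.887)² + (1.31)²] = 0.37334 kg·m²; axis through the centre, so I = 0.37334 kg·m².
Solid cylinder: I_cm = (1/2)MR² = (1/2)(5.46)(0.286)² = 0.2233 kg·m²; centre at d = 0.334 m, so I = I_cm + Md² gives I = 0.2233 + (5.46)(0.334)² = 0.8324 kg·m².
Total I = 1.2057 kg·m²; total mass M = 7.25 kg.
k = √(I/M) = √(1.2057/7.25) = 0.40781 m.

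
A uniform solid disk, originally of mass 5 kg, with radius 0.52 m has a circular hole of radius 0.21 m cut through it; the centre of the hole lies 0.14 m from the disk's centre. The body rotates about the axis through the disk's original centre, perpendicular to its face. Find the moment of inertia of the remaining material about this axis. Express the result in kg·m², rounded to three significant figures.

0.642

Unpierced body about its centre: I₀ = (1/2)MR² = (1/2)(5)(0.52)² = 0.676 kg·m².
The removed disk has mass m = M·(r/R)² = (5)(0.21/0.52)² = 0.81546 kg (same uniform areal density).
Its moment of inertia about the rotation axis (parallel-axis theorem): I_hole = (1/2)mr² + md² = (1/2)(0.81546)(0.21)² + (0.81546)(0.14)² = 0.033964 kg·m².
Treating the hole as negative mass, I = I₀ − I_hole = 0.676 − 0.033964 = 0.64204 kg·m².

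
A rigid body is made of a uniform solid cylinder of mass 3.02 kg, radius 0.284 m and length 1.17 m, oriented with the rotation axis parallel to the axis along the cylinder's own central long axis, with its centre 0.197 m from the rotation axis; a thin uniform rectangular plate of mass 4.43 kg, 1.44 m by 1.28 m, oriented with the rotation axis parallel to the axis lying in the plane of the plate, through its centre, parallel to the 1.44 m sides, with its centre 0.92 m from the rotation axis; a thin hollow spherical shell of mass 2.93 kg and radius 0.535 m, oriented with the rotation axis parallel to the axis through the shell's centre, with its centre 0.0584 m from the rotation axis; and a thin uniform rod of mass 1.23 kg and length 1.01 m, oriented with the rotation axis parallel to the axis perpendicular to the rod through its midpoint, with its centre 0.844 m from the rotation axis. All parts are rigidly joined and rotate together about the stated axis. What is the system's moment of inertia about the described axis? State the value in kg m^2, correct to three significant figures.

6.14

Solid cylinder: I_cm = (1/2)MR² = (1/2)(3.02)(0.284)² = 0.12179 kg m^2; centre at d = 0.197 m, so I = I_cm + Md² gives I = 0.12179 + (3.02)(0.197)² = 0.23899 kg m^2.
Rectangular plate: I_cm = (1/12)Mb² = (1/12)(4.43)(1.28)² = 0.60484 kg m^2; centre at d = 0.92 m, so I = I_cm + Md² gives I = 0.60484 + (4.43)(0.92)² = 4.3544 kg m^2.
Spherical shell: I_cm = (2/3)MR² = (2/3)(2.93)(0.535)² = 0.55909 kg m^2; centre at d = 0.0584 m, so I = I_cm + Md² gives I = 0.55909 + (2.93)(0.0584)² = 0.56909 kg m^2.
Thin rod: I_cm = (1/12)ML² = (1/12)(1.23)(1.01)² = 0.10456 kg m^2; centre at d = 0.844 m, so I = I_cm + Md² gives I = 0.10456 + (1.23)(0.844)² = 0.98073 kg m^2.
Total I = 0.23899 + 4.3544 + 0.56909 + 0.98073 = 6.1432 kg m^2.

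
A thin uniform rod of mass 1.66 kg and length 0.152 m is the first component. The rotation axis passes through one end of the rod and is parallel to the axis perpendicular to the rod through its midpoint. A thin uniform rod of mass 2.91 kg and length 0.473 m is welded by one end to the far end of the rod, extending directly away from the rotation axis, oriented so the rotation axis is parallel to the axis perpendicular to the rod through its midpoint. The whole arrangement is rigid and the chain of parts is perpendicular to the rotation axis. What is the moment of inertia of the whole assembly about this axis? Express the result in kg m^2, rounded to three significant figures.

0.506

Thin rod: I_cm = (1/12)ML² = (1/12)(1.66)(0.152)² = 0.0031961 kg m^2; centre at d = 0.076 m, so the parallel axis theorem gives I = 0.0031961 + (1.66)(0.076)² = 0.012784 kg m^2.
Thin rod: I_cm = (1/12)ML² = (1/12)(2.91)(0.473)² = 0.054254 kg m^2; centre at d = 0.076 + 0.076 + 0.2365 = 0.3885 m, so the parallel axis theorem gives I = 0.054254 + (2.91)(0.3885)² = 0.49347 kg m^2.
Total I = 0.012784 + 0.49347 = 0.50625 kg m^2.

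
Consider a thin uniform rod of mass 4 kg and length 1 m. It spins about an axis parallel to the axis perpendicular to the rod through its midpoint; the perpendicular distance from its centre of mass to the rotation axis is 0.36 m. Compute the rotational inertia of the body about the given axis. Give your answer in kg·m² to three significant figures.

I_cm = (1/12)ML² = (1/12)(4)(1)² = 0.33333 kg·m²; centre at d = 0.36 m, so I = I_cm + Md² gives I = 0.33333 + (4)(0.36)² = 0.85173 kg·m².

0.852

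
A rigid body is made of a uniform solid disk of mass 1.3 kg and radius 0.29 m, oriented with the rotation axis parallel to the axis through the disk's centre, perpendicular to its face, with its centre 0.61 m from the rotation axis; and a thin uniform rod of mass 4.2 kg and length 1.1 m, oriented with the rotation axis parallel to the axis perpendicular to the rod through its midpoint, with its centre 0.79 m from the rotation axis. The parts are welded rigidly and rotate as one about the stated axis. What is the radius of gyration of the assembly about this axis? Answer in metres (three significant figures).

Solid disk: I_cm = (1/2)MR² = (1/2)(1.3)(0.29)² = 0.054665 kg m^2; centre at d = 0.61 m, so the parallel axis theorem gives I = 0.054665 + (1.3)(0.61)² = 0.53839 kg m^2.
Thin rod: I_cm = (1/12)ML² = (1/12)(4.2)(1.1)² = 0.4235 kg m^2; centre at d = 0.79 m, so the parallel axis theorem gives I = 0.4235 + (4.2)(0.79)² = 3.0447 kg m^2.
Total I = 3.5831 kg m^2; total mass M = 5.5 kg.
k = √(I/M) = √(3.5831/5.5) = 0.80714 m.

0.807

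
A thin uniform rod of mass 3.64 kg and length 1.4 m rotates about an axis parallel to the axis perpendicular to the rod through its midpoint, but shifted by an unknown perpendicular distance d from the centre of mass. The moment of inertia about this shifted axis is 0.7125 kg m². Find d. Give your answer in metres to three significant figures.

About the centre-of-mass axis, I_cm = (1/12)ML² = (1/12)(3.64)(1.4)² = 0.59453 kg m².
Parallel axis theorem: I = I_cm + Md², so Md² = 0.7125 − 0.59453 = 0.11797 kg m².
d = √(0.11797 / 3.64) = 0.18002 m.

0.180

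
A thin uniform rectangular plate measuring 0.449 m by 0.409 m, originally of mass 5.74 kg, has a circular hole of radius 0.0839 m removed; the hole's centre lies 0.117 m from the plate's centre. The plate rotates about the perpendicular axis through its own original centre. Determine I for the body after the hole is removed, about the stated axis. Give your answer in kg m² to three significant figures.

0.165

Unpierced body about its centre: I₀ = (1/12)M(a²+b²) = (1/12)(5.74)[(0.449)² + (0.409)²] = 0.17645 kg m².
The removed disk has mass m = M·πr²/(ab) = (5.74)·π(0.0839)²/(0.449·0.409) = 0.69122 kg (same uniform areal density).
Its moment of inertia about the rotation axis (parallel-axis theorem): I_hole = (1/2)mr² + md² = (1/2)(0.69122)(0.0839)² + (0.69122)(0.117)² = 0.011895 kg m².
Treating the hole as negative mass, I = I₀ − I_hole = 0.17645 − 0.011895 = 0.16455 kg m².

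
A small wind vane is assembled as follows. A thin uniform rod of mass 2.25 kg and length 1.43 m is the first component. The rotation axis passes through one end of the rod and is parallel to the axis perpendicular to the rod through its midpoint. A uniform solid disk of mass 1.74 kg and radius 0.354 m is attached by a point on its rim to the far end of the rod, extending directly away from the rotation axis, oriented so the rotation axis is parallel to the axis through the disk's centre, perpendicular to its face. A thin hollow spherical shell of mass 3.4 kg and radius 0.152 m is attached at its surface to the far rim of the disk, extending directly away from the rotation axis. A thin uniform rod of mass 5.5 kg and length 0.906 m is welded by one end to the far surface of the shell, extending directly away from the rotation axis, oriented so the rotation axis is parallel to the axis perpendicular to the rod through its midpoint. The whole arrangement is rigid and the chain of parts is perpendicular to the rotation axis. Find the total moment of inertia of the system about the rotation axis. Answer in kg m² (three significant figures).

Thin rod: I_cm = (1/12)ML² = (1/12)(2.25)(1.43)² = 0.38342 kg m²; centre at d = 0.715 m, so the parallel axis theorem gives I = 0.38342 + (2.25)(0.715)² = 1.5337 kg m².
Solid disk: I_cm = (1/2)MR² = (1/2)(1.74)(0.354)² = 0.10902 kg m²; centre at d = 0.715 + 0.715 + 0.354 = 1.784 m, so the parallel axis theorem gives I = 0.10902 + (1.74)(1.784)² = 5.6468 kg m².
Spherical shell: I_cm = (2/3)MR² = (2/3)(3.4)(0.152)² = 0.052369 kg m²; centre at d = 0.715 + 0.715 + 0.354 + 0.354 + 0.152 = 2.29 m, so the parallel axis theorem gives I = 0.052369 + (3.4)(2.29)² = 17.882 kg m².
Thin rod: I_cm = (1/12)ML² = (1/12)(5.5)(0.906)² = 0.37622 kg m²; centre at d = 0.715 + 0.715 + 0.354 + 0.354 + 0.152 + 0.152 + 0.453 = 2.895 m, so the parallel axis theorem gives I = 0.37622 + (5.5)(2.895)² = 46.472 kg m².
Total I = 1.5337 + 5.6468 + 17.882 + 46.472 = 71.535 kg m².

71.5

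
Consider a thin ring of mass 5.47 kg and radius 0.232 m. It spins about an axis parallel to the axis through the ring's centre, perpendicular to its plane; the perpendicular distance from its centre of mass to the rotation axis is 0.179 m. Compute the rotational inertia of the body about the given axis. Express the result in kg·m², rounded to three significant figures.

I_cm = MR² = (5.47)(0.232)² = 0.29442 kg·m²; centre at d = 0.179 m, so the parallel axis theorem gives I = 0.29442 + (5.47)(0.179)² = 0.46968 kg·m².

0.470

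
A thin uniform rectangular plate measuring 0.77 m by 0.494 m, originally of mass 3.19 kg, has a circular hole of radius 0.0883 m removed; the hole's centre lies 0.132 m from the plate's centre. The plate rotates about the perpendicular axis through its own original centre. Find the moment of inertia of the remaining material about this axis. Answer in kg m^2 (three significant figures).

0.218

Unpierced body about its centre: I₀ = (1/12)M(a²+b²) = (1/12)(3.19)[(0.77)² + (0.494)²] = 0.22249 kg m^2.
The removed disk has mass m = M·πr²/(ab) = (3.19)·π(0.0883)²/(0.77·0.494) = 0.20542 kg (same uniform areal density).
Its moment of inertia about the rotation axis (parallel-axis theorem): I_hole = (1/2)mr² + md² = (1/2)(0.20542)(0.0883)² + (0.20542)(0.132)² = 0.0043801 kg m^2.
Treating the hole as negative mass, I = I₀ − I_hole = 0.22249 − 0.0043801 = 0.21811 kg m^2.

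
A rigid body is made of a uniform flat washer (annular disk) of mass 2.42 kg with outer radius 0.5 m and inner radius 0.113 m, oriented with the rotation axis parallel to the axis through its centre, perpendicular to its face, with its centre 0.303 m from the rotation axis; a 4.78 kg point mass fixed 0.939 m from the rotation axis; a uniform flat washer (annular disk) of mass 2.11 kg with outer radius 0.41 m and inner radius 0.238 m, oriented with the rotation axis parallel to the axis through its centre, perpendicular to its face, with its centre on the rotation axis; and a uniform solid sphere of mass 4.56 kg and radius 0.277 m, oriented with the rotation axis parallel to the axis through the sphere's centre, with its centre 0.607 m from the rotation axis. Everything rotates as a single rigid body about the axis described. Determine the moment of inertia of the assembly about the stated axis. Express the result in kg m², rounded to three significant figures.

Annular disk: I_cm = (1/2)M(R²+r²) = (1/2)(2.42)[(0.5)² + (0.113)²] = 0.31795 kg m²; centre at d = 0.303 m, so I = I_cm + Md² gives I = 0.31795 + (2.42)(0.303)² = 0.54013 kg m².
Point mass: I_cm = 0; centre at d = 0.939 m, so I = I_cm + Md² gives I = 0 + (4.78)(0.939)² = 4.2146 kg m².
Annular disk: I_cm = (1/2)M(R²+r²) = (1/2)(2.11)[(0.41)² + (0.238)²] = 0.2371 kg m²; axis through the centre, so I = 0.2371 kg m².
Solid sphere: I_cm = (2/5)MR² = (2/5)(4.56)(0.277)² = 0.13995 kg m²; centre at d = 0.607 m, so I = I_cm + Md² gives I = 0.13995 + (4.56)(0.607)² = 1.8201 kg m².
Total I = 0.54013 + 4.2146 + 0.2371 + 1.8201 = 6.8119 kg m².

6.81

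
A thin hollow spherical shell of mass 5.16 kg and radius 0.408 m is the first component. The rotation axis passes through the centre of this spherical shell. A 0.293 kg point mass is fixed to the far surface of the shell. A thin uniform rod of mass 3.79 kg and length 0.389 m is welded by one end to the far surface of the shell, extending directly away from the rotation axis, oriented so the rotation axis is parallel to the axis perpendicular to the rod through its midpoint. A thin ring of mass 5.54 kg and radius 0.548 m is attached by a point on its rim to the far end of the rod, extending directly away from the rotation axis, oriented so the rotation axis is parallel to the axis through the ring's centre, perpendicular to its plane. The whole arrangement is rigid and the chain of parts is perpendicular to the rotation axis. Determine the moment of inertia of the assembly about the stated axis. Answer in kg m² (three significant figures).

Spherical shell: I_cm = (2/3)MR² = (2/3)(5.16)(0.408)² = 0.57264 kg m²; axis through the centre, so I = 0.57264 kg m².
Point mass: I_cm = 0; centre at d = 0.408 m, so I = I_cm + Md² gives I = 0 + (0.293)(0.408)² = 0.048774 kg m².
Thin rod: I_cm = (1/12)ML² = (1/12)(3.79)(0.389)² = 0.047792 kg m²; centre at d = 0.408 + 0.1945 = 0.6025 m, so I = I_cm + Md² gives I = 0.047792 + (3.79)(0.6025)² = 1.4236 kg m².
Thin ring: I_cm = MR² = (5.54)(0.548)² = 1.6637 kg m²; centre at d = 0.408 + 0.1945 + 0.1945 + 0.548 = 1.345 m, so I = I_cm + Md² gives I = 1.6637 + (5.54)(1.345)² = 11.686 kg m².
Total I = 0.57264 + 0.048774 + 1.4236 + 11.686 = 13.731 kg m².

13.7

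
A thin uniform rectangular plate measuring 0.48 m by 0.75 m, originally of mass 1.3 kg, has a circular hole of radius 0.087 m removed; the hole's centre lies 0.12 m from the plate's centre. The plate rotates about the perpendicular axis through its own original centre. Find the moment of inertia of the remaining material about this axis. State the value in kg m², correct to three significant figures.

Unpierced body about its centre: I₀ = (1/12)M(a²+b²) = (1/12)(1.3)[(0.48)² + (0.75)²] = 0.085898 kg m².
The removed disk has mass m = M·πr²/(ab) = (1.3)·π(0.087)²/(0.48·0.75) = 0.085868 kg (same uniform areal density).
Its moment of inertia about the rotation axis (parallel-axis theorem): I_hole = (1/2)mr² + md² = (1/2)(0.085868)(0.087)² + (0.085868)(0.12)² = 0.0015615 kg m².
Treating the hole as negative mass, I = I₀ − I_hole = 0.085898 − 0.0015615 = 0.084336 kg m².

0.0843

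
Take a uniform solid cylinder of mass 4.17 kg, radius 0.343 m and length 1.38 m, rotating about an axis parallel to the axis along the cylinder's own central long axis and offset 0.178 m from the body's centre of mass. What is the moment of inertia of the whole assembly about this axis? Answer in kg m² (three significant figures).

I_cm = (1/2)MR² = (1/2)(4.17)(0.343)² = 0.2453 kg m²; centre at d = 0.178 m, so the parallel axis theorem gives I = 0.2453 + (4.17)(0.178)² = 0.37742 kg m².

0.377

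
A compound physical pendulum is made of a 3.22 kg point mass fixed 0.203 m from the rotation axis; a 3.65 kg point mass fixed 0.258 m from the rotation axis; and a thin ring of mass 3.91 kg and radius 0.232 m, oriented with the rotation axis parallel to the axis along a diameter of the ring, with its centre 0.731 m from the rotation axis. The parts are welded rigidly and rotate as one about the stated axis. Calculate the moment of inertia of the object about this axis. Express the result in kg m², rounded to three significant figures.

Point mass: I_cm = 0; centre at d = 0.203 m, so the parallel axis theorem gives I = 0 + (3.22)(0.203)² = 0.13269 kg m².
Point mass: I_cm = 0; centre at d = 0.258 m, so the parallel axis theorem gives I = 0 + (3.65)(0.258)² = 0.24296 kg m².
Thin ring: I_cm = (1/2)MR² = (1/2)(3.91)(0.232)² = 0.10523 kg m²; centre at d = 0.731 m, so the parallel axis theorem gives I = 0.10523 + (3.91)(0.731)² = 2.1946 kg m².
Total I = 0.13269 + 0.24296 + 2.1946 = 2.5702 kg m².

2.57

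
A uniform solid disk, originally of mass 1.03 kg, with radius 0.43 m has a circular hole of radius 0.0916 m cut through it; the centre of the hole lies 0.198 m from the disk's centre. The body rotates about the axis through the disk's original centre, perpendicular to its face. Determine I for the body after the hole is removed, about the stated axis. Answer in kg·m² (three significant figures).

Unpierced body about its centre: I₀ = (1/2)MR² = (1/2)(1.03)(0.43)² = 0.095223 kg·m².
The removed disk has mass m = M·(r/R)² = (1.03)(0.0916/0.43)² = 0.04674 kg (same uniform areal density).
Its moment of inertia about the rotation axis (parallel-axis theorem): I_hole = (1/2)mr² + md² = (1/2)(0.04674)(0.0916)² + (0.04674)(0.198)² = 0.0020285 kg·m².
Treating the hole as negative mass, I = I₀ − I_hole = 0.095223 − 0.0020285 = 0.093195 kg·m².

0.0932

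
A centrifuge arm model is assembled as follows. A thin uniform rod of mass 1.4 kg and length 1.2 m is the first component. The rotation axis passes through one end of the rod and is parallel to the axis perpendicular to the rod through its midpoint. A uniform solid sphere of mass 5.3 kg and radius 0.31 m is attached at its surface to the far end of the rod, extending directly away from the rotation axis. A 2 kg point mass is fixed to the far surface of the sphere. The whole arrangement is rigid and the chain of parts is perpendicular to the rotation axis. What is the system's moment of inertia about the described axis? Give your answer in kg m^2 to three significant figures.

19.6

Thin rod: I_cm = (1/12)ML² = (1/12)(1.4)(1.2)² = 0.168 kg m^2; centre at d = 0.6 m, so I = I_cm + Md² gives I = 0.168 + (1.4)(0.6)² = 0.672 kg m^2.
Solid sphere: I_cm = (2/5)MR² = (2/5)(5.3)(0.31)² = 0.20373 kg m^2; centre at d = 0.6 + 0.6 + 0.31 = 1.51 m, so I = I_cm + Md² gives I = 0.20373 + (5.3)(1.51)² = 12.288 kg m^2.
Point mass: I_cm = 0; centre at d = 0.6 + 0.6 + 0.31 + 0.31 = 1.82 m, so I = I_cm + Md² gives I = 0 + (2)(1.82)² = 6.6248 kg m^2.
Total I = 0.672 + 12.288 + 6.6248 = 19.585 kg m^2.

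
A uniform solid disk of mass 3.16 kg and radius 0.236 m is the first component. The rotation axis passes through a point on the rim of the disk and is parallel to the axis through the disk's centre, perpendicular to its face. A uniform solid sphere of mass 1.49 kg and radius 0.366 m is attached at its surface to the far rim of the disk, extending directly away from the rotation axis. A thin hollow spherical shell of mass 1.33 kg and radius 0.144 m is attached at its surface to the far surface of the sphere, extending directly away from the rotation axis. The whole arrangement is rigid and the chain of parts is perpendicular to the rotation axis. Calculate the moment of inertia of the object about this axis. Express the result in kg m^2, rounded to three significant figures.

3.83

Solid disk: I_cm = (1/2)MR² = (1/2)(3.16)(0.236)² = 0.088 kg m^2; centre at d = 0.236 m, so I = I_cm + Md² gives I = 0.088 + (3.16)(0.236)² = 0.264 kg m^2.
Solid sphere: I_cm = (2/5)MR² = (2/5)(1.49)(0.366)² = 0.079838 kg m^2; centre at d = 0.236 + 0.236 + 0.366 = 0.838 m, so I = I_cm + Md² gives I = 0.079838 + (1.49)(0.838)² = 1.1262 kg m^2.
Spherical shell: I_cm = (2/3)MR² = (2/3)(1.33)(0.144)² = 0.018386 kg m^2; centre at d = 0.236 + 0.236 + 0.366 + 0.366 + 0.144 = 1.348 m, so I = I_cm + Md² gives I = 0.018386 + (1.33)(1.348)² = 2.4351 kg m^2.
Total I = 0.264 + 1.1262 + 2.4351 = 3.8253 kg m^2.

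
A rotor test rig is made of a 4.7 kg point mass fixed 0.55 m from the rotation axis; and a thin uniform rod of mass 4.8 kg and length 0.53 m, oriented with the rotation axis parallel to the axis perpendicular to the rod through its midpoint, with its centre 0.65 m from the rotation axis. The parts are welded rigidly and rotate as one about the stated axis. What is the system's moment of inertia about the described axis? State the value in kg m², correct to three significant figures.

3.56

Point mass: I_cm = 0; centre at d = 0.55 m, so I = I_cm + Md² gives I = 0 + (4.7)(0.55)² = 1.4218 kg m².
Thin rod: I_cm = (1/12)ML² = (1/12)(4.8)(0.53)² = 0.11236 kg m²; centre at d = 0.65 m, so I = I_cm + Md² gives I = 0.11236 + (4.8)(0.65)² = 2.1404 kg m².
Total I = 1.4218 + 2.1404 = 3.5621 kg m².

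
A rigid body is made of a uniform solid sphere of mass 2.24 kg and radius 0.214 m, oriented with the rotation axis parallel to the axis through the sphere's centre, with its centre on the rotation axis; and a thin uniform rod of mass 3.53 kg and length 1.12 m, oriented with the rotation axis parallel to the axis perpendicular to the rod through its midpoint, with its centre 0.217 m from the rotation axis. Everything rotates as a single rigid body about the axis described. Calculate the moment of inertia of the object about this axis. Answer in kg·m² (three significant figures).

Solid sphere: I_cm = (2/5)MR² = (2/5)(2.24)(0.214)² = 0.041033 kg·m²; axis through the centre, so I = 0.041033 kg·m².
Thin rod: I_cm = (1/12)ML² = (1/12)(3.53)(1.12)² = 0.369 kg·m²; centre at d = 0.217 m, so I = I_cm + Md² gives I = 0.369 + (3.53)(0.217)² = 0.53523 kg·m².
Total I = 0.041033 + 0.53523 = 0.57626 kg·m².

0.576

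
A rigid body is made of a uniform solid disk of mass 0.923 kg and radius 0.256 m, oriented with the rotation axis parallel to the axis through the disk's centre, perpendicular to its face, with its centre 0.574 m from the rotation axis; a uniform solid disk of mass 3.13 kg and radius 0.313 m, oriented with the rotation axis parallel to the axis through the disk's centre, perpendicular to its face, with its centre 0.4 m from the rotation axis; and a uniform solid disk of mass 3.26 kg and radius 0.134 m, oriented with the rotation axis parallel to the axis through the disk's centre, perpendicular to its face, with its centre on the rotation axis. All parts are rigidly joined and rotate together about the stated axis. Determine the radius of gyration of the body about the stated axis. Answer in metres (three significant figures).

0.373

Solid disk: I_cm = (1/2)MR² = (1/2)(0.923)(0.256)² = 0.030245 kg·m²; centre at d = 0.574 m, so I = I_cm + Md² gives I = 0.030245 + (0.923)(0.574)² = 0.33435 kg·m².
Solid disk: I_cm = (1/2)MR² = (1/2)(3.13)(0.313)² = 0.15332 kg·m²; centre at d = 0.4 m, so I = I_cm + Md² gives I = 0.15332 + (3.13)(0.4)² = 0.65412 kg·m².
Solid disk: I_cm = (1/2)MR² = (1/2)(3.26)(0.134)² = 0.029268 kg·m²; axis through the centre, so I = 0.029268 kg·m².
Total I = 1.0177 kg·m²; total mass M = 7.313 kg.
k = √(I/M) = √(1.0177/7.313) = 0.37305 m.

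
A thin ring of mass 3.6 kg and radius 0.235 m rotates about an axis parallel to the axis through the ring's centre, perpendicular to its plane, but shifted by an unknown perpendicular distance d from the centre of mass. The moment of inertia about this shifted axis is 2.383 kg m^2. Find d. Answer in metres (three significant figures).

0.779

About the centre-of-mass axis, I_cm = MR² = (3.6)(0.235)² = 0.19881 kg m^2.
Parallel axis theorem: I = I_cm + Md², so Md² = 2.383 − 0.19881 = 2.1842 kg m^2.
d = √(2.1842 / 3.6) = 0.77892 m.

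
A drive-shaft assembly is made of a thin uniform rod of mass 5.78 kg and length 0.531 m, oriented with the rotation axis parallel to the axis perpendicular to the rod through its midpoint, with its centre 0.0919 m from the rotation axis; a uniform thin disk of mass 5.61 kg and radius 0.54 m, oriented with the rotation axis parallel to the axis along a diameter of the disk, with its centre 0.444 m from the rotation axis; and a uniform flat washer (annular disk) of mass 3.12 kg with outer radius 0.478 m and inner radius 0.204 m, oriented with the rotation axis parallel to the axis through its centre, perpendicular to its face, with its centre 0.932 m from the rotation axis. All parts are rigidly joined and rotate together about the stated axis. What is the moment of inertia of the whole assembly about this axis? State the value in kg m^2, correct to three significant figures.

4.83

Thin rod: I_cm = (1/12)ML² = (1/12)(5.78)(0.531)² = 0.13581 kg m^2; centre at d = 0.0919 m, so I = I_cm + Md² gives I = 0.13581 + (5.78)(0.0919)² = 0.18463 kg m^2.
Thin disk: I_cm = (1/4)MR² = (1/4)(5.61)(0.54)² = 0.40897 kg m^2; centre at d = 0.444 m, so I = I_cm + Md² gives I = 0.40897 + (5.61)(0.444)² = 1.5149 kg m^2.
Annular disk: I_cm = (1/2)M(R²+r²) = (1/2)(3.12)[(0.478)² + (0.204)²] = 0.42136 kg m^2; centre at d = 0.932 m, so I = I_cm + Md² gives I = 0.42136 + (3.12)(0.932)² = 3.1315 kg m^2.
Total I = 0.18463 + 1.5149 + 3.1315 = 4.831 kg m^2.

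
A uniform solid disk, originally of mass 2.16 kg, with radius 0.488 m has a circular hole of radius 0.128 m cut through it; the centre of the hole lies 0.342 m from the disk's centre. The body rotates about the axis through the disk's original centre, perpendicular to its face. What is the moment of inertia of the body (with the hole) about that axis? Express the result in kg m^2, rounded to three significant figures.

Unpierced body about its centre: I₀ = (1/2)MR² = (1/2)(2.16)(0.488)² = 0.2572 kg m^2.
The removed disk has mass m = M·(r/R)² = (2.16)(0.128/0.488)² = 0.14861 kg (same uniform areal density).
Its moment of inertia about the rotation axis (parallel-axis theorem): I_hole = (1/2)mr² + md² = (1/2)(0.14861)(0.128)² + (0.14861)(0.342)² = 0.018599 kg m^2.
Treating the hole as negative mass, I = I₀ − I_hole = 0.2572 − 0.018599 = 0.2386 kg m^2.

0.239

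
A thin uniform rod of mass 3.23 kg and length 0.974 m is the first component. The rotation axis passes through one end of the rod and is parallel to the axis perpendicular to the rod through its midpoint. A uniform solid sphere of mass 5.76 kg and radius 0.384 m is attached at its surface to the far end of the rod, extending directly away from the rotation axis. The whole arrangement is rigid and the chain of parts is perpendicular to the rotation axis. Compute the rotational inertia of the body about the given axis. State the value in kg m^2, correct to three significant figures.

Thin rod: I_cm = (1/12)ML² = (1/12)(3.23)(0.974)² = 0.25535 kg m^2; centre at d = 0.487 m, so I = I_cm + Md² gives I = 0.25535 + (3.23)(0.487)² = 1.0214 kg m^2.
Solid sphere: I_cm = (2/5)MR² = (2/5)(5.76)(0.384)² = 0.33974 kg m^2; centre at d = 0.487 + 0.487 + 0.384 = 1.358 m, so I = I_cm + Md² gives I = 0.33974 + (5.76)(1.358)² = 10.962 kg m^2.
Total I = 1.0214 + 10.962 = 11.984 kg m^2.

12.0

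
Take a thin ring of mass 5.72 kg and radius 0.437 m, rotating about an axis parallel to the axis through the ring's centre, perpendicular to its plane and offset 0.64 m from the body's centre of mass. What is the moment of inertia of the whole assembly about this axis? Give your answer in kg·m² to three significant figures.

I_cm = MR² = (5.72)(0.437)² = 1.0923 kg·m²; centre at d = 0.64 m, so the parallel axis theorem gives I = 1.0923 + (5.72)(0.64)² = 3.4353 kg·m².

3.44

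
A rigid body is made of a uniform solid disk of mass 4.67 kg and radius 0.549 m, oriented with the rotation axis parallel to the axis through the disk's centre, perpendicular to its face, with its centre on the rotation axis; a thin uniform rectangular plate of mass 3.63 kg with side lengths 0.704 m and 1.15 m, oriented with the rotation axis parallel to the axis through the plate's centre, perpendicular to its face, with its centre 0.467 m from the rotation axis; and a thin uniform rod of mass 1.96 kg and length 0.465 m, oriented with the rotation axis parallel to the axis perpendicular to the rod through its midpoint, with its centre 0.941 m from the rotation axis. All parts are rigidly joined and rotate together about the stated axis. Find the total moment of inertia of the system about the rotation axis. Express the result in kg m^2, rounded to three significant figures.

Solid disk: I_cm = (1/2)MR² = (1/2)(4.67)(0.549)² = 0.70377 kg m^2; axis through the centre, so I = 0.70377 kg m^2.
Rectangular plate: I_cm = (1/12)M(a²+b²) = (1/12)(3.63)[(0.704)² + (1.15)²] = 0.54998 kg m^2; centre at d = 0.467 m, so the parallel axis theorem gives I = 0.54998 + (3.63)(0.467)² = 1.3416 kg m^2.
Thin rod: I_cm = (1/12)ML² = (1/12)(1.96)(0.465)² = 0.035317 kg m^2; centre at d = 0.941 m, so the parallel axis theorem gives I = 0.035317 + (1.96)(0.941)² = 1.7709 kg m^2.
Total I = 0.70377 + 1.3416 + 1.7709 = 3.8163 kg m^2.

3.82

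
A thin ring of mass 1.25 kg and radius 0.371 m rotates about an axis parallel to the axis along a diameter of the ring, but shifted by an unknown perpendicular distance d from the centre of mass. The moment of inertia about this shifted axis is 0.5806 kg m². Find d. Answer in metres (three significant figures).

About the centre-of-mass axis, I_cm = (1/2)MR² = (1/2)(1.25)(0.371)² = 0.086026 kg m².
Parallel axis theorem: I = I_cm + Md², so Md² = 0.5806 − 0.086026 = 0.49457 kg m².
d = √(0.49457 / 1.25) = 0.62901 m.

0.629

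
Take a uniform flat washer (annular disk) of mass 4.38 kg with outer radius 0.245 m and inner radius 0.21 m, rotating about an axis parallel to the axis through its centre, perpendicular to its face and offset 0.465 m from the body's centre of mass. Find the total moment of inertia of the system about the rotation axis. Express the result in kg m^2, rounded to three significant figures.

1.18

I_cm = (1/2)M(R²+r²) = (1/2)(4.38)[(0.245)² + (0.21)²] = 0.22803 kg m^2; centre at d = 0.465 m, so the parallel axis theorem gives I = 0.22803 + (4.38)(0.465)² = 1.1751 kg m^2.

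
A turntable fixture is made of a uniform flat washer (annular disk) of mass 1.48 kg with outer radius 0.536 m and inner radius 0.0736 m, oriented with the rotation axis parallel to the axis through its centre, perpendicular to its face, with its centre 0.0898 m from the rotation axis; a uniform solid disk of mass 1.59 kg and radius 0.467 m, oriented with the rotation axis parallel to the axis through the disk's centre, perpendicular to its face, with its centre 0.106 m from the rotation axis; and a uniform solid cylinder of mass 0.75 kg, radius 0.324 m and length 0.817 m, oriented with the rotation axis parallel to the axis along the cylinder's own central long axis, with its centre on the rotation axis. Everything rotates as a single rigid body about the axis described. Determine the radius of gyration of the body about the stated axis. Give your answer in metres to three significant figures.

Annular disk: I_cm = (1/2)M(R²+r²) = (1/2)(1.48)[(0.536)² + (0.0736)²] = 0.21661 kg m^2; centre at d = 0.0898 m, so the parallel axis theorem gives I = 0.21661 + (1.48)(0.0898)² = 0.22854 kg m^2.
Solid disk: I_cm = (1/2)MR² = (1/2)(1.59)(0.467)² = 0.17338 kg m^2; centre at d = 0.106 m, so the parallel axis theorem gives I = 0.17338 + (1.59)(0.106)² = 0.19125 kg m^2.
Solid cylinder: I_cm = (1/2)MR² = (1/2)(0.75)(0.324)² = 0.039366 kg m^2; axis through the centre, so I = 0.039366 kg m^2.
Total I = 0.45915 kg m^2; total mass M = 3.82 kg.
k = √(I/M) = √(0.45915/3.82) = 0.3467 m.

0.347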